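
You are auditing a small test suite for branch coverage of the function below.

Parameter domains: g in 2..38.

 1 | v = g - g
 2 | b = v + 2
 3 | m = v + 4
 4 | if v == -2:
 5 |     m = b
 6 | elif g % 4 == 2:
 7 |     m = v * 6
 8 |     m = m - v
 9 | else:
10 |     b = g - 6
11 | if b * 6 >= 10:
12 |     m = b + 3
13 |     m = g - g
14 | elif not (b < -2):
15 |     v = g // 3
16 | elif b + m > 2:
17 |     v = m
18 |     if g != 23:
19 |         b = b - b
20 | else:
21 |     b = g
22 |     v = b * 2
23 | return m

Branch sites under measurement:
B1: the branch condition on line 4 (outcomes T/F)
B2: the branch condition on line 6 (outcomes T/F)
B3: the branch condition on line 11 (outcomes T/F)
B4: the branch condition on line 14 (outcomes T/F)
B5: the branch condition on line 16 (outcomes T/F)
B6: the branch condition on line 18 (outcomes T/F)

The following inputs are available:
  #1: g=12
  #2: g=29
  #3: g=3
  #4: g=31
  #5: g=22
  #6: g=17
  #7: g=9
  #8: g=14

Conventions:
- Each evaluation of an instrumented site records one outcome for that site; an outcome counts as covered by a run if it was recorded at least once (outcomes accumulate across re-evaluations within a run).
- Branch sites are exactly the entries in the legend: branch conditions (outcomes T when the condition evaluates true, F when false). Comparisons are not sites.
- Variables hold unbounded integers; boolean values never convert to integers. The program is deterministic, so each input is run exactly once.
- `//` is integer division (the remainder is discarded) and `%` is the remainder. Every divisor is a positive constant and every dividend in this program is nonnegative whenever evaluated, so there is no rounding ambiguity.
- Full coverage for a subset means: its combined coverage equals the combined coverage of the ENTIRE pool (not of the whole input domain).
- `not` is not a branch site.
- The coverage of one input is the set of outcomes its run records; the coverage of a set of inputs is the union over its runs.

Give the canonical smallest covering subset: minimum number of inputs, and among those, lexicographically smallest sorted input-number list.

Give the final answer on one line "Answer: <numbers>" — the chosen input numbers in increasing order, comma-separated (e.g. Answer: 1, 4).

input #1, g=12: outcomes B1=F, B2=F, B3=T
input #2, g=29: outcomes B1=F, B2=F, B3=T
input #3, g=3: outcomes B1=F, B2=F, B3=F, B4=F, B5=F
input #4, g=31: outcomes B1=F, B2=F, B3=T
input #5, g=22: outcomes B1=F, B2=T, B3=T
input #6, g=17: outcomes B1=F, B2=F, B3=T
input #7, g=9: outcomes B1=F, B2=F, B3=T
input #8, g=14: outcomes B1=F, B2=T, B3=T
together the pool reaches 7 outcomes: B1=F, B2=T, B2=F, B3=T, B3=F, B4=F, B5=F
size 1 is not enough: best union over all size-1 subsets is 5/7
at size 2, {3, 5} reaches all 7 outcomes; every lexicographically earlier size-2 subset fails

Answer: 3, 5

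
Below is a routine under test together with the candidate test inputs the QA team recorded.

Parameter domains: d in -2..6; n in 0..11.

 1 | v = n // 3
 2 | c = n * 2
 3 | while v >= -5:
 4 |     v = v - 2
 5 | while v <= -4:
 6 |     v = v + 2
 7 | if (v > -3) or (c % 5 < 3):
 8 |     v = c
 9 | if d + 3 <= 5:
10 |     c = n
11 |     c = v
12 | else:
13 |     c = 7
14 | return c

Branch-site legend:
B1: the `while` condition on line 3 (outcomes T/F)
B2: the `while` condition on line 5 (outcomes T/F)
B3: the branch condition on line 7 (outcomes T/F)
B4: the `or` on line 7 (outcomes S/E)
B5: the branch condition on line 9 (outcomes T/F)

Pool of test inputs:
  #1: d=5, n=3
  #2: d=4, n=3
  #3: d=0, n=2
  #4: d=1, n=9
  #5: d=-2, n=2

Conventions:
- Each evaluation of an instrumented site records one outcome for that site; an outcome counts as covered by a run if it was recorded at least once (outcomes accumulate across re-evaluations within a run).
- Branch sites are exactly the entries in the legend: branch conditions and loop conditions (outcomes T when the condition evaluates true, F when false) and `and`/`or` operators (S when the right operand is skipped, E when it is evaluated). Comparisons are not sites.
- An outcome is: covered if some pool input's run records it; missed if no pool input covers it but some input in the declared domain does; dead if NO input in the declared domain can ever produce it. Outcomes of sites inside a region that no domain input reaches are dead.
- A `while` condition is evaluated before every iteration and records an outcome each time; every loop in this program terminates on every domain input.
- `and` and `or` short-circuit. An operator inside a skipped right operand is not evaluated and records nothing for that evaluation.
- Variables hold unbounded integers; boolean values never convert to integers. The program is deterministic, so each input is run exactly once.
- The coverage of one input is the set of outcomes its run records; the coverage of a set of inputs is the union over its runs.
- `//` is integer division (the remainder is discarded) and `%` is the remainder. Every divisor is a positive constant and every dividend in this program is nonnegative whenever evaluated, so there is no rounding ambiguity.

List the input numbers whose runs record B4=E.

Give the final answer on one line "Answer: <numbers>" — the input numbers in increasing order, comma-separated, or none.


input #1 (d=5, n=3): produces B4=E
input #2 (d=4, n=3): produces B4=E
input #3 (d=0, n=2): does not produce B4=E
input #4 (d=1, n=9): produces B4=E
input #5 (d=-2, n=2): does not produce B4=E
Answer: 1, 2, 4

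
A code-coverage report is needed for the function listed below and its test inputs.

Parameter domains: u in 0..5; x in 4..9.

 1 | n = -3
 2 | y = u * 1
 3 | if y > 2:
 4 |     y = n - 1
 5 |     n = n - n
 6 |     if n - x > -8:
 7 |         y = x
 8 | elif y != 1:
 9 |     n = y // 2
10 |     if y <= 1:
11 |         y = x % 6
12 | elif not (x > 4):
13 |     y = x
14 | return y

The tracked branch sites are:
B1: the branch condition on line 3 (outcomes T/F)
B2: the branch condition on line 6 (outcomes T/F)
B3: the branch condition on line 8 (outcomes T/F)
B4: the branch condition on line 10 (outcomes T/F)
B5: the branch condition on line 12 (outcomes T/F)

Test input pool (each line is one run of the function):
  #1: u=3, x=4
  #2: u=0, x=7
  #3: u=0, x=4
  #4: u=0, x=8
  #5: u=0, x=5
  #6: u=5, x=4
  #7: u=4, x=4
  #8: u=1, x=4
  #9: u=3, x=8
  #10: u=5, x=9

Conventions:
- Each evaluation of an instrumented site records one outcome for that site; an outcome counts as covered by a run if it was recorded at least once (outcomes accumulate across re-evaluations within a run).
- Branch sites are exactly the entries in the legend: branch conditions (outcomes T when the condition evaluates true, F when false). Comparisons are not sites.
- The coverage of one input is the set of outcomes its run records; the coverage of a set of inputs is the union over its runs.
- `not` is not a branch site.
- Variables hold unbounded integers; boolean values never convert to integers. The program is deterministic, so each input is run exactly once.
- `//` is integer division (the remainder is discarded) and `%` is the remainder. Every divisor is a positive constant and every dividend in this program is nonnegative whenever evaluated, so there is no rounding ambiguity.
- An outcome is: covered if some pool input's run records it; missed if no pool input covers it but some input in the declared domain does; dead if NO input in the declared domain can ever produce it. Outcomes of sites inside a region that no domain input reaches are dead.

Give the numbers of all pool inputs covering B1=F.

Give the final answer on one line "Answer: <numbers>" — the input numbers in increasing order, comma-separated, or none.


input #1 (u=3, x=4): does not record B1=F
input #2 (u=0, x=7): records B1=F
input #3 (u=0, x=4): records B1=F
input #4 (u=0, x=8): records B1=F
input #5 (u=0, x=5): records B1=F
input #6 (u=5, x=4): does not record B1=F
input #7 (u=4, x=4): does not record B1=F
input #8 (u=1, x=4): records B1=F
input #9 (u=3, x=8): does not record B1=F
input #10 (u=5, x=9): does not record B1=F
Answer: 2, 3, 4, 5, 8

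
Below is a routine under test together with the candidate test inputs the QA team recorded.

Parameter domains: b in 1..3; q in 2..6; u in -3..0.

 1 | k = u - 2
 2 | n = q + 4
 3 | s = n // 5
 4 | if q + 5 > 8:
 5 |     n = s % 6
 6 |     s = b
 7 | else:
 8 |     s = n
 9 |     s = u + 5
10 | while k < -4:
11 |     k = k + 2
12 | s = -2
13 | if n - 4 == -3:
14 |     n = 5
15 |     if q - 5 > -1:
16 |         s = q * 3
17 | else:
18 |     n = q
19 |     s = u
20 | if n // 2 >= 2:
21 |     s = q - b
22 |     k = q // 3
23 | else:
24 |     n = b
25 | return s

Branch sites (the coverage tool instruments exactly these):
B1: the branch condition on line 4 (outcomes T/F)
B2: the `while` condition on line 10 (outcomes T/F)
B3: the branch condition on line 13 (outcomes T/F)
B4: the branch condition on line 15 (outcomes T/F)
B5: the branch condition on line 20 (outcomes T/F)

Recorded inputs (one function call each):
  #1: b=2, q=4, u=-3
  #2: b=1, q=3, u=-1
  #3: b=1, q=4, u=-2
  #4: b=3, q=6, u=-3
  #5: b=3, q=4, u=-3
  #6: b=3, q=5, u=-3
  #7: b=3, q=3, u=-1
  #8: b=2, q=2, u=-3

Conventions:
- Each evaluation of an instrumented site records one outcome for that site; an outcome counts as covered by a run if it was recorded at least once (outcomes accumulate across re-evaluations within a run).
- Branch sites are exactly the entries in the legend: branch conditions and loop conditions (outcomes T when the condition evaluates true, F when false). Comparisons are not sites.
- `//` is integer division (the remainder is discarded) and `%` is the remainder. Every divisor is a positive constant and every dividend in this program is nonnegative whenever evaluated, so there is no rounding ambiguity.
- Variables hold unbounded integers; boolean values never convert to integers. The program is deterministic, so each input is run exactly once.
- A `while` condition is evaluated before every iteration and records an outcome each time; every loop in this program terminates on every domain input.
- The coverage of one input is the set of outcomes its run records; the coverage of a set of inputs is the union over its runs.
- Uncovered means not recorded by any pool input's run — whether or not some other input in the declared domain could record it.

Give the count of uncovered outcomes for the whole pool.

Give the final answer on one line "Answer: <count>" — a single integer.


#1 (b=2, q=4, u=-3) -> B1->T, B2->T, B2->F, B3->T, B4->F, B5->T; covered: B1=T, B2=T, B2=F, B3=T, B4=F, B5=T
#2 (b=1, q=3, u=-1) -> B1->F, B2->F, B3->F, B5->F; covered: B1=F, B2=F, B3=F, B5=F
#3 (b=1, q=4, u=-2) -> B1->T, B2->F, B3->T, B4->F, B5->T; covered: B1=T, B2=F, B3=T, B4=F, B5=T
#4 (b=3, q=6, u=-3) -> B1->T, B2->T, B2->F, B3->F, B5->T; covered: B1=T, B2=T, B2=F, B3=F, B5=T
#5 (b=3, q=4, u=-3) -> B1->T, B2->T, B2->F, B3->T, B4->F, B5->T; covered: B1=T, B2=T, B2=F, B3=T, B4=F, B5=T
#6 (b=3, q=5, u=-3) -> B1->T, B2->T, B2->F, B3->T, B4->T, B5->T; covered: B1=T, B2=T, B2=F, B3=T, B4=T, B5=T
#7 (b=3, q=3, u=-1) -> B1->F, B2->F, B3->F, B5->F; covered: B1=F, B2=F, B3=F, B5=F
#8 (b=2, q=2, u=-3) -> B1->F, B2->T, B2->F, B3->F, B5->F; covered: B1=F, B2=T, B2=F, B3=F, B5=F
union over the pool: B1=T, B1=F, B2=T, B2=F, B3=T, B3=F, B4=T, B4=F, B5=T, B5=F
uncovered (0 of 10): none
Answer: 0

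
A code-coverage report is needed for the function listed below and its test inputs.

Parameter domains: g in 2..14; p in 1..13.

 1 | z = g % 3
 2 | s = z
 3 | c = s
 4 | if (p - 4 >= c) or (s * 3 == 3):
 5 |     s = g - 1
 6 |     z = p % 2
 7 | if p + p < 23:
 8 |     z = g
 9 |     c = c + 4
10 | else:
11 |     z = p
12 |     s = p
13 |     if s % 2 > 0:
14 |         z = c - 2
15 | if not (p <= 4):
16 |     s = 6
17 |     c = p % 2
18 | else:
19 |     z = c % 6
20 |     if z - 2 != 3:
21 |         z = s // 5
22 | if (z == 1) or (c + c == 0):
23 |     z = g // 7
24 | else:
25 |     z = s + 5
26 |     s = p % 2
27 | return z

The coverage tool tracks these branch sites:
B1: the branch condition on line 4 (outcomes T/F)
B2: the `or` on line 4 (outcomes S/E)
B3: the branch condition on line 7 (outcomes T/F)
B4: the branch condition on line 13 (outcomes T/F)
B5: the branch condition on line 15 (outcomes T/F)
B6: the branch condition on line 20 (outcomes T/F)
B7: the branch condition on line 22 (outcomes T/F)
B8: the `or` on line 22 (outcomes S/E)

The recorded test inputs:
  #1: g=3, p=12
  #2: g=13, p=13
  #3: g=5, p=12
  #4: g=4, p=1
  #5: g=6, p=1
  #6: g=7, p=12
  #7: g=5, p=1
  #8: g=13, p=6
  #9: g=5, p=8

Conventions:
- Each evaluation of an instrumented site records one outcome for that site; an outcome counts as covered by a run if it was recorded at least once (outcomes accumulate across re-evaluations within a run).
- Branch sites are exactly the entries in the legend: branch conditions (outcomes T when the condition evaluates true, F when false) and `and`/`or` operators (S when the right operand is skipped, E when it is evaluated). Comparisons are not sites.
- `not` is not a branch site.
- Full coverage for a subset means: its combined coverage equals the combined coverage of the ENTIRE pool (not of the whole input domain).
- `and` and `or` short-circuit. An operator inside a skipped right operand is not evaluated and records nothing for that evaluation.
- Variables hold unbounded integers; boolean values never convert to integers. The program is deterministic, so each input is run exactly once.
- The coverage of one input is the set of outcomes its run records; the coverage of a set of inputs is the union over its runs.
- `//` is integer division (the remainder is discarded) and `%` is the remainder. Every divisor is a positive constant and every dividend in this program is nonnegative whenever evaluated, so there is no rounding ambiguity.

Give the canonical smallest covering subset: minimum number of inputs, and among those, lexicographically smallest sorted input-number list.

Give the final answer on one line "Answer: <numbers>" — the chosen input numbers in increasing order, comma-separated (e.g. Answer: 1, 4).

run #1 (g=3, p=12) runs B2->S, B1->T, B3->F, B4->F, B5->T, B8->E, B7->T; records B1=T, B2=S, B3=F, B4=F, B5=T, B7=T, B8=E
run #2 (g=13, p=13) runs B2->S, B1->T, B3->F, B4->T, B5->T, B8->E, B7->F; records B1=T, B2=S, B3=F, B4=T, B5=T, B7=F, B8=E
run #3 (g=5, p=12) runs B2->S, B1->T, B3->F, B4->F, B5->T, B8->E, B7->T; records B1=T, B2=S, B3=F, B4=F, B5=T, B7=T, B8=E
run #4 (g=4, p=1) runs B2->E, B1->T, B3->T, B5->F, B6->F, B8->E, B7->F; records B1=T, B2=E, B3=T, B5=F, B6=F, B7=F, B8=E
run #5 (g=6, p=1) runs B2->E, B1->F, B3->T, B5->F, B6->T, B8->E, B7->F; records B1=F, B2=E, B3=T, B5=F, B6=T, B7=F, B8=E
run #6 (g=7, p=12) runs B2->S, B1->T, B3->F, B4->F, B5->T, B8->E, B7->T; records B1=T, B2=S, B3=F, B4=F, B5=T, B7=T, B8=E
run #7 (g=5, p=1) runs B2->E, B1->F, B3->T, B5->F, B6->T, B8->E, B7->F; records B1=F, B2=E, B3=T, B5=F, B6=T, B7=F, B8=E
run #8 (g=13, p=6) runs B2->S, B1->T, B3->T, B5->T, B8->E, B7->T; records B1=T, B2=S, B3=T, B5=T, B7=T, B8=E
run #9 (g=5, p=8) runs B2->S, B1->T, B3->T, B5->T, B8->E, B7->T; records B1=T, B2=S, B3=T, B5=T, B7=T, B8=E
pool-wide coverage (15 outcomes): B1=T, B1=F, B2=S, B2=E, B3=T, B3=F, B4=T, B4=F, B5=T, B5=F, B6=T, B6=F, B7=T, B7=F, B8=E
every size-1 subset falls short of the 15 outcomes (best: 7/15)
every size-2 subset falls short of the 15 outcomes (best: 13/15)
every size-3 subset falls short of the 15 outcomes (best: 14/15)
at size 4, {1, 2, 4, 5} reaches all 15 outcomes; every lexicographically earlier size-4 subset fails

Answer: 1, 2, 4, 5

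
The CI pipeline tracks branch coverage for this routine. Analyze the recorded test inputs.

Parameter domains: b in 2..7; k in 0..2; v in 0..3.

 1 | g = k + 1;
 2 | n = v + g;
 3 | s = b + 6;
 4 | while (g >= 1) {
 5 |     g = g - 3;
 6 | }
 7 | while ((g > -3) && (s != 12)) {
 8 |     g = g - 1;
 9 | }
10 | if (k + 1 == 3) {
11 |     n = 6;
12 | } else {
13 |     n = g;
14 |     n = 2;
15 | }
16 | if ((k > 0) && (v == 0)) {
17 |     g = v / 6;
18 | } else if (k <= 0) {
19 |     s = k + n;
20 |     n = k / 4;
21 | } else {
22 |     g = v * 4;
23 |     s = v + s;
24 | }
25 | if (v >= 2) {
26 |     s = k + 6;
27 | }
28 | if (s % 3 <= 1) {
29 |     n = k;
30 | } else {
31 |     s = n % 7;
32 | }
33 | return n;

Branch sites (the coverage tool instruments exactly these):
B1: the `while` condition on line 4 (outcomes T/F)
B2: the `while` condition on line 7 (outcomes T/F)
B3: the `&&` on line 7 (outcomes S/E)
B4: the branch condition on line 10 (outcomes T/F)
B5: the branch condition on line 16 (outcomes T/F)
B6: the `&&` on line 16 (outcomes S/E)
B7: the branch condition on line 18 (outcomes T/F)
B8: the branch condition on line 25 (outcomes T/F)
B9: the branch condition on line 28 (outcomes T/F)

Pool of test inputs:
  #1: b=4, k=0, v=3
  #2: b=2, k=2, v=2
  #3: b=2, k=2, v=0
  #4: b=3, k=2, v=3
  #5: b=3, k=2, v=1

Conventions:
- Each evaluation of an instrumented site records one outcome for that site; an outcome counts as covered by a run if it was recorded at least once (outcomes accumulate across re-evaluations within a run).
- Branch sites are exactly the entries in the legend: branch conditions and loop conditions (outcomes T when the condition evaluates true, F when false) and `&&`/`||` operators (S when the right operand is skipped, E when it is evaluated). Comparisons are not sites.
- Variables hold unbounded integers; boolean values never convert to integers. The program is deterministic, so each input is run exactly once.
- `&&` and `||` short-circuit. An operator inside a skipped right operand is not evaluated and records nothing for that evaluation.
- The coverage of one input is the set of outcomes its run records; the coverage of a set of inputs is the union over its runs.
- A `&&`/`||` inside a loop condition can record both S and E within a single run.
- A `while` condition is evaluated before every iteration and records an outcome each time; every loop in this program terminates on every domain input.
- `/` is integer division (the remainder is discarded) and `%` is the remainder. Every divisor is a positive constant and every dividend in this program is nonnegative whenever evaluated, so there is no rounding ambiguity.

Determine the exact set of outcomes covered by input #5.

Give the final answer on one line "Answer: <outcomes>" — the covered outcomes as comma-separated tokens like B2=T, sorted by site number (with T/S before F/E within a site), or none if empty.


Tracing the run of input #5 (b=3, k=2, v=1):
  B1->T, B1->F, B3->E, B2->T, B3->E, B2->T, B3->E, B2->T, B3->S, B2->F
  B4->T, B6->E, B5->F, B7->F, B8->F, B9->T
collecting distinct outcomes: B1=T, B1=F, B2=T, B2=F, B3=S, B3=E, B4=T, B5=F, B6=E, B7=F, B8=F, B9=T
Answer: B1=T, B1=F, B2=T, B2=F, B3=S, B3=E, B4=T, B5=F, B6=E, B7=F, B8=F, B9=T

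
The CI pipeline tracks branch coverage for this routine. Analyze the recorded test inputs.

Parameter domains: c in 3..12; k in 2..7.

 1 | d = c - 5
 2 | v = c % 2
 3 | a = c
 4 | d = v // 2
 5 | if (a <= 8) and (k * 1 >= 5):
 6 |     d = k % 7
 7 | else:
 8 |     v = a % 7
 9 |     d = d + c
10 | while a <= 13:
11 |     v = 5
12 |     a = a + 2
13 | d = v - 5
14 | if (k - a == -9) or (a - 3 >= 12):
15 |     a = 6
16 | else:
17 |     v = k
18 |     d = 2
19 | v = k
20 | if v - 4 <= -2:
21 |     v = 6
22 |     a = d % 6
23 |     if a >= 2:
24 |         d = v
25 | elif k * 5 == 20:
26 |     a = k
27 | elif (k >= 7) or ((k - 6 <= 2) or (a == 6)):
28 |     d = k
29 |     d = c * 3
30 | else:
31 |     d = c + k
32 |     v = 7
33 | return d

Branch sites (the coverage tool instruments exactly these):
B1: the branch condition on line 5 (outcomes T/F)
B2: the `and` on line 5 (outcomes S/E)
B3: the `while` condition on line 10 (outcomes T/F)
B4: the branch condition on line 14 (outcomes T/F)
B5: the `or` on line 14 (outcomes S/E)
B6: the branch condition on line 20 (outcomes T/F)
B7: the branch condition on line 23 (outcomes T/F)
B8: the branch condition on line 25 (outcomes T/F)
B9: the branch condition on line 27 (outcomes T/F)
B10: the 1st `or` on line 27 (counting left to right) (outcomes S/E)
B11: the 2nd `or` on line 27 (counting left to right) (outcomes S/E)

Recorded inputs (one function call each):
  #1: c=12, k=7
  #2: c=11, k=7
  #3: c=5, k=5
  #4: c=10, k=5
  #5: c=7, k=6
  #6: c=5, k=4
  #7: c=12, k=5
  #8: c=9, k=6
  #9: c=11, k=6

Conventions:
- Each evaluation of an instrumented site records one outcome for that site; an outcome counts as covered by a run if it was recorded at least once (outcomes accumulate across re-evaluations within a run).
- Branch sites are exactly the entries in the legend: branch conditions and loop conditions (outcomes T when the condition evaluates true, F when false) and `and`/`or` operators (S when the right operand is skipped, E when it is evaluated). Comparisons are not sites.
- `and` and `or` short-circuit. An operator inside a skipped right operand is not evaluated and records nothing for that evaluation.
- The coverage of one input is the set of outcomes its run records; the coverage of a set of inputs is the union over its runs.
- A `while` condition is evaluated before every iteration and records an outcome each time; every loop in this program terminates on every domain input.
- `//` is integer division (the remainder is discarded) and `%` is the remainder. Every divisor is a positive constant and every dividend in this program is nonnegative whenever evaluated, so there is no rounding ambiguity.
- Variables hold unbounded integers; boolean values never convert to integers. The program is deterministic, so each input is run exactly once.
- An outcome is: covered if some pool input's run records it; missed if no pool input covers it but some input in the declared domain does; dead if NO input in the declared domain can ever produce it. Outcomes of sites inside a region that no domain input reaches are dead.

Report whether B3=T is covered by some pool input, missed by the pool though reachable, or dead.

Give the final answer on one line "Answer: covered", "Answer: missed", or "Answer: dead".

B3=T is recorded by pool input(s) 1, 2, 3, 4, 5, 6, 7, 8, 9 -> covered

Answer: covered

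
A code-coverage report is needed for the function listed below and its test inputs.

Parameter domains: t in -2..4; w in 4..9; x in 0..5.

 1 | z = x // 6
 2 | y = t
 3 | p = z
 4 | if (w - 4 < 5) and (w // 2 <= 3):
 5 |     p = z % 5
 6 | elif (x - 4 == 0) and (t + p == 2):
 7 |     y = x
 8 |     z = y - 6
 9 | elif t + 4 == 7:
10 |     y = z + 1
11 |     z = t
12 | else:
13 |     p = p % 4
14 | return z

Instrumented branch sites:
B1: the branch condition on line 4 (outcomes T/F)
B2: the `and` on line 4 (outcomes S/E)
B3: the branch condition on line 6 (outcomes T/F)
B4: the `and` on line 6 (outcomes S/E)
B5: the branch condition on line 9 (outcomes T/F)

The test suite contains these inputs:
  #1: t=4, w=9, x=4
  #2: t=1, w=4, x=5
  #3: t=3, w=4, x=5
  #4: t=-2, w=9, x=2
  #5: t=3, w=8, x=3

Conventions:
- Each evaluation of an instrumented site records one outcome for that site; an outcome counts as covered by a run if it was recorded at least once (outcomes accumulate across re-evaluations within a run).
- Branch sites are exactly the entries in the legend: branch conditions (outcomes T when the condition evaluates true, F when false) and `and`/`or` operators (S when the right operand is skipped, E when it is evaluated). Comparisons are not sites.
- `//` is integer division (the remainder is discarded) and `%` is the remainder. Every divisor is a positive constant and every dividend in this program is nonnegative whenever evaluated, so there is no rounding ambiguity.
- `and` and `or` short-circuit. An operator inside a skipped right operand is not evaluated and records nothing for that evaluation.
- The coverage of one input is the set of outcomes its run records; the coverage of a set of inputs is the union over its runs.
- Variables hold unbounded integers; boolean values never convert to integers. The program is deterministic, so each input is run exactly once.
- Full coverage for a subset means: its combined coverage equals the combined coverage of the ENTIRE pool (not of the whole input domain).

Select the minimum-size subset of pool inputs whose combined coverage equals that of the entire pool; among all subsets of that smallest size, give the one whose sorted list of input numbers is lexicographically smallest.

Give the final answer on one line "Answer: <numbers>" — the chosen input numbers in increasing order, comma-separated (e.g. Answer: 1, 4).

input #1 (t=4, w=9, x=4): events B2->S, B1->F, B4->E, B3->F, B5->F; covers B1=F, B2=S, B3=F, B4=E, B5=F
input #2 (t=1, w=4, x=5): events B2->E, B1->T; covers B1=T, B2=E
input #3 (t=3, w=4, x=5): events B2->E, B1->T; covers B1=T, B2=E
input #4 (t=-2, w=9, x=2): events B2->S, B1->F, B4->S, B3->F, B5->F; covers B1=F, B2=S, B3=F, B4=S, B5=F
input #5 (t=3, w=8, x=3): events B2->E, B1->F, B4->S, B3->F, B5->T; covers B1=F, B2=E, B3=F, B4=S, B5=T
pool-wide coverage (9 outcomes): B1=T, B1=F, B2=S, B2=E, B3=F, B4=S, B4=E, B5=T, B5=F
no size-1 subset reaches all 9 outcomes (best union: 5/9)
no size-2 subset reaches all 9 outcomes (best union: 8/9)
size 3: inputs {1, 2, 5} cover all 9 outcomes, and no lexicographically smaller subset of this size does

Answer: 1, 2, 5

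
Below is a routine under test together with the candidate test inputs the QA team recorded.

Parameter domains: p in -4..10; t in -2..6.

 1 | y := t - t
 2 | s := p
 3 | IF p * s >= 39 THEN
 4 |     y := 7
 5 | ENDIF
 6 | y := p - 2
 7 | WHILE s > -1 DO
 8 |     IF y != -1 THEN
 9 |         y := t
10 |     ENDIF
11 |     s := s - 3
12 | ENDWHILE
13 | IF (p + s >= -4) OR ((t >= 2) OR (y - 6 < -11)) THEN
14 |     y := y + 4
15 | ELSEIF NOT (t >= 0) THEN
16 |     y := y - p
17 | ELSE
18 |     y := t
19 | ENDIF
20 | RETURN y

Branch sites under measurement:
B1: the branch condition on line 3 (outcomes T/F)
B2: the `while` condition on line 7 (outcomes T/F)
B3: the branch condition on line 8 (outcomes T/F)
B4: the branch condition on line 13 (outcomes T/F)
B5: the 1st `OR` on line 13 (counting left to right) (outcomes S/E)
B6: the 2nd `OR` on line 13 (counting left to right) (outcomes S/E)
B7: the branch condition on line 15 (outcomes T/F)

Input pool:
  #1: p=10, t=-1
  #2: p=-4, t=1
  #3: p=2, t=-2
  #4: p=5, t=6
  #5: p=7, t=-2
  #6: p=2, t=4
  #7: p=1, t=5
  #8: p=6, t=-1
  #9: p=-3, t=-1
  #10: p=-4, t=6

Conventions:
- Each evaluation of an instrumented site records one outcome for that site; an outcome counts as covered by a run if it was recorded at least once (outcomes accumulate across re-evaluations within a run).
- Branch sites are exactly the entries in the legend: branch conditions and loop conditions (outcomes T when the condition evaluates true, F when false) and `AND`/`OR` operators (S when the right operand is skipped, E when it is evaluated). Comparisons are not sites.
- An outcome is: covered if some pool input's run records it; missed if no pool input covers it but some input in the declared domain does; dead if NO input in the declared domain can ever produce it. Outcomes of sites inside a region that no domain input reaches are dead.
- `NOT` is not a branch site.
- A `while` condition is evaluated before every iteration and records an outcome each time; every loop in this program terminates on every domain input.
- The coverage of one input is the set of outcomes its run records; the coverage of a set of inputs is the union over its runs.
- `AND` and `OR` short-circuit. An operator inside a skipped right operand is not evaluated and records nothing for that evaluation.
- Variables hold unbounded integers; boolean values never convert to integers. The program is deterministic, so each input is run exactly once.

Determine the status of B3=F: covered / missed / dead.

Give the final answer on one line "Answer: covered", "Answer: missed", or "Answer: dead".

B3=F is recorded by pool input(s) 1, 7, 8 -> covered

Answer: covered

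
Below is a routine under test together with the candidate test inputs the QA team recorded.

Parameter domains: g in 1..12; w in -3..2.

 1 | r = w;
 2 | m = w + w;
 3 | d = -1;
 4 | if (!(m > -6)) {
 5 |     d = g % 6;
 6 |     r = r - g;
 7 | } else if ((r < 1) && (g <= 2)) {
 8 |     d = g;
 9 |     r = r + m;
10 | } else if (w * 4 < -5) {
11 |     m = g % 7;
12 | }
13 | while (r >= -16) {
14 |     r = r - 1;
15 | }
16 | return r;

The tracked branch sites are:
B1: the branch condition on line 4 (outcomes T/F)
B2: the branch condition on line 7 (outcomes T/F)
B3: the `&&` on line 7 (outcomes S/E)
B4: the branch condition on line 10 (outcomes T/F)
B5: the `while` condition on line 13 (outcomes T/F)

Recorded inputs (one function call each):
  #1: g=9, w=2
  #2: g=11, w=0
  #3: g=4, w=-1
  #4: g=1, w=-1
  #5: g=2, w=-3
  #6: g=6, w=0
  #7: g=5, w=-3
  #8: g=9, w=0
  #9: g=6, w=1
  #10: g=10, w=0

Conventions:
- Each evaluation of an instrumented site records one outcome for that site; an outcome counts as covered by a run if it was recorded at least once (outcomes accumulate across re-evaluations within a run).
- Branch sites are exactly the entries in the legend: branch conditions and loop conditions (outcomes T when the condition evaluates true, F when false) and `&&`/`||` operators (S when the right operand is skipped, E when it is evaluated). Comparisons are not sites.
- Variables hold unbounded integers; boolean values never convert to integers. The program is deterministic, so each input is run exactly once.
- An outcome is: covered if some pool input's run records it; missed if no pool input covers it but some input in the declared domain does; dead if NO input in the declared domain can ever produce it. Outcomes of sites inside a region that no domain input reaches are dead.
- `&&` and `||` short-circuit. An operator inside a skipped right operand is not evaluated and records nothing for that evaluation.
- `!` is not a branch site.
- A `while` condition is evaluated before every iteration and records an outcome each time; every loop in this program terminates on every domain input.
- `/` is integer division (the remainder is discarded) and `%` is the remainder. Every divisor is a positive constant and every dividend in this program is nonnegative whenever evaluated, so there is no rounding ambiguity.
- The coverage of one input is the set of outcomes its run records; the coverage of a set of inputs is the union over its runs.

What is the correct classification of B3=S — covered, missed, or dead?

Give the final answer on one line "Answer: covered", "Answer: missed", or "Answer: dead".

B3=S is recorded by pool input(s) 1, 9 -> covered

Answer: covered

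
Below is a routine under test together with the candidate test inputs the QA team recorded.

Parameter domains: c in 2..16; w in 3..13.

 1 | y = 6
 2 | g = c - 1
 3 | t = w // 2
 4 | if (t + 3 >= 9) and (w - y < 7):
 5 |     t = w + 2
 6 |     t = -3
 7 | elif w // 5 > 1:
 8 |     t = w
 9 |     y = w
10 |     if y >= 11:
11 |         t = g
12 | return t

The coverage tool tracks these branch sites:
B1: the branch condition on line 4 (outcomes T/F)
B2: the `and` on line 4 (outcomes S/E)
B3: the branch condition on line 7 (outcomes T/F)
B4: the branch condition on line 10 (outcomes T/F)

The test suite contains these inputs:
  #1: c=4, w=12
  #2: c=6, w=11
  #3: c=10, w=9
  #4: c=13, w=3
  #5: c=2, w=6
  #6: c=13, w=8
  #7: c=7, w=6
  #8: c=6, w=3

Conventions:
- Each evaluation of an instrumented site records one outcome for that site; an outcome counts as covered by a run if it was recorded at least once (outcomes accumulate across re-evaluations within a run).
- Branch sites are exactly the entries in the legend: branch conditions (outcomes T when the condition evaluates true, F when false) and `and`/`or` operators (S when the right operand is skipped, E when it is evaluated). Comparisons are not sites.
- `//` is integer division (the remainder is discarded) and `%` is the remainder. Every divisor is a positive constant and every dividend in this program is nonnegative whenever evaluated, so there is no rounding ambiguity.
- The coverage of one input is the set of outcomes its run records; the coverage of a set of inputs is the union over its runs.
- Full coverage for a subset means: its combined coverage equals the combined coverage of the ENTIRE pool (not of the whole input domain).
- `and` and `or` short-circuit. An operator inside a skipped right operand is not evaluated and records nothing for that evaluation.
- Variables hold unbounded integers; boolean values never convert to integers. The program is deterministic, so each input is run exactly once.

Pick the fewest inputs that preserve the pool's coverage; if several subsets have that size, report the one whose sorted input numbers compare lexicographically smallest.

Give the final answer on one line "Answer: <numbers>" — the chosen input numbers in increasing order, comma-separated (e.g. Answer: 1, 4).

run #1 (c=4, w=12) runs B2->E, B1->T; records B1=T, B2=E
run #2 (c=6, w=11) runs B2->S, B1->F, B3->T, B4->T; records B1=F, B2=S, B3=T, B4=T
run #3 (c=10, w=9) runs B2->S, B1->F, B3->F; records B1=F, B2=S, B3=F
run #4 (c=13, w=3) runs B2->S, B1->F, B3->F; records B1=F, B2=S, B3=F
run #5 (c=2, w=6) runs B2->S, B1->F, B3->F; records B1=F, B2=S, B3=F
run #6 (c=13, w=8) runs B2->S, B1->F, B3->F; records B1=F, B2=S, B3=F
run #7 (c=7, w=6) runs B2->S, B1->F, B3->F; records B1=F, B2=S, B3=F
run #8 (c=6, w=3) runs B2->S, B1->F, B3->F; records B1=F, B2=S, B3=F
union over all inputs: B1=T, B1=F, B2=S, B2=E, B3=T, B3=F, B4=T (7 outcomes)
no size-1 subset reaches all 7 outcomes (best union: 4/7)
no size-2 subset reaches all 7 outcomes (best union: 6/7)
inputs {1, 2, 3} (size 3) cover everything; no size-3 subset with a lexicographically smaller index list covers all 7

Answer: 1, 2, 3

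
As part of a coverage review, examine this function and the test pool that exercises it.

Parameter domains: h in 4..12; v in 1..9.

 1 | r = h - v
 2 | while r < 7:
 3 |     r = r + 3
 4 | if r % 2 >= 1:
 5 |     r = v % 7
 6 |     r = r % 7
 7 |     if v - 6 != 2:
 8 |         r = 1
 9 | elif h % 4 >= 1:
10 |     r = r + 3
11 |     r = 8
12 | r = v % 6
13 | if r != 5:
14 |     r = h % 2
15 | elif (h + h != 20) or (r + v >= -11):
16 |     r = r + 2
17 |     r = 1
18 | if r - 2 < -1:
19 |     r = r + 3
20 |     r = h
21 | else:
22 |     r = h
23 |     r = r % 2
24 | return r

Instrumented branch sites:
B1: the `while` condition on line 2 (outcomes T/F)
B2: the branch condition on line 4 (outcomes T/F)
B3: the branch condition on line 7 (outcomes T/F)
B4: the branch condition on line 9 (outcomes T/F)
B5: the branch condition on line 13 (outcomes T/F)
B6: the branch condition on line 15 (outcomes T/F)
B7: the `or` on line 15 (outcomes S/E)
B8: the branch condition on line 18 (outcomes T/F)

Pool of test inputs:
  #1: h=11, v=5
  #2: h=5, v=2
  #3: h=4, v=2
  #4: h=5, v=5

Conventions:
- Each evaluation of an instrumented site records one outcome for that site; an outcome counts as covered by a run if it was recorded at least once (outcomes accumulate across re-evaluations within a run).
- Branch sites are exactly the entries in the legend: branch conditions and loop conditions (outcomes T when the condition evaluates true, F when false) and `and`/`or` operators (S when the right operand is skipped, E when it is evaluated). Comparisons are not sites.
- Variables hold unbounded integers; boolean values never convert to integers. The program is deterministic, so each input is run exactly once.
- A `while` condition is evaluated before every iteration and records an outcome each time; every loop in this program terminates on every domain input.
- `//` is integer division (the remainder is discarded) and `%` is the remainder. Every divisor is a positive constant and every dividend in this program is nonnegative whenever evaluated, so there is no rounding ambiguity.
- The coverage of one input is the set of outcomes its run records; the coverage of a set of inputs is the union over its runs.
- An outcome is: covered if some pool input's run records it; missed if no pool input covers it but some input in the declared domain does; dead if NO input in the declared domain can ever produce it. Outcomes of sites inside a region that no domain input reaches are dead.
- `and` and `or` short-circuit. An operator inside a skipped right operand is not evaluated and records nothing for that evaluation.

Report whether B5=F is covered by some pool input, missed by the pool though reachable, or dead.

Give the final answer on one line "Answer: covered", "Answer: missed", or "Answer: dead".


B5=F is recorded by pool input(s) 1, 4 -> covered
Answer: covered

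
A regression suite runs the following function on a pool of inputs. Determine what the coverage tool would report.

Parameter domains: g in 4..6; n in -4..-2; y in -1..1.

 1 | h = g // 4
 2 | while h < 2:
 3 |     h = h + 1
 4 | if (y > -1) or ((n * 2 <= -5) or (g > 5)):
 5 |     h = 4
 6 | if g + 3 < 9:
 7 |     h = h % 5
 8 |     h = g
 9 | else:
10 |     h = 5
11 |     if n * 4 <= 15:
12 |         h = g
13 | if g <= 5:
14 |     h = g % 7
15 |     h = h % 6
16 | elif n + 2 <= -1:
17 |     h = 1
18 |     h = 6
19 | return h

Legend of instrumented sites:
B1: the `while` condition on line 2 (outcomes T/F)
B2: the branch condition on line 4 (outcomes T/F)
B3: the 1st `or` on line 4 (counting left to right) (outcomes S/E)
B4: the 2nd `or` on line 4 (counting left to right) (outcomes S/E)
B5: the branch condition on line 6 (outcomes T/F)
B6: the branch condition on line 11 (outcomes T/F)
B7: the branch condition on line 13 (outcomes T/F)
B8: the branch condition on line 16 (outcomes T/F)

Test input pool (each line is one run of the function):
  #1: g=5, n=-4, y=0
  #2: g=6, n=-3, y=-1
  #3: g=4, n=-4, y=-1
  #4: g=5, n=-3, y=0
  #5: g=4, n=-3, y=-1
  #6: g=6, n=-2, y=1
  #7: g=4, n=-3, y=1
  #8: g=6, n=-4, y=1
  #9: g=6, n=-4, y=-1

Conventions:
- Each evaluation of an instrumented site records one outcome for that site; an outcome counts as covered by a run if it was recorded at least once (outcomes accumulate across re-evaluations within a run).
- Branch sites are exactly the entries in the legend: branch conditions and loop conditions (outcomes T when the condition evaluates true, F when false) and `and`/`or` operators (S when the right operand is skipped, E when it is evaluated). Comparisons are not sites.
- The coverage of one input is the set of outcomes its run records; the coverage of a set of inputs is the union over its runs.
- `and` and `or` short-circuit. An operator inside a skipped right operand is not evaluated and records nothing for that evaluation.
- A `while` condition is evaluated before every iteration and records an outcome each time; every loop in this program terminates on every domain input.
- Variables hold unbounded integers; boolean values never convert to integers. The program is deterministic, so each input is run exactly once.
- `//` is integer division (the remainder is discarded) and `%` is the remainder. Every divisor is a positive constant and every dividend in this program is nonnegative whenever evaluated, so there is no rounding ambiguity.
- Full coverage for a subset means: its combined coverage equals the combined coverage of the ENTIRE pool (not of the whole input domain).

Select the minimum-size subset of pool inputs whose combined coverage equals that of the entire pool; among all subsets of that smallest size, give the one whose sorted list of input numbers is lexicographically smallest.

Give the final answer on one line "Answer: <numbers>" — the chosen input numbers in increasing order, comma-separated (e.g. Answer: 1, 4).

#1 (g=5, n=-4, y=0) -> B1->T, B1->F, B3->S, B2->T, B5->T, B7->T; covered: B1=T, B1=F, B2=T, B3=S, B5=T, B7=T
#2 (g=6, n=-3, y=-1) -> B1->T, B1->F, B3->E, B4->S, B2->T, B5->F, B6->T, B7->F, B8->T; covered: B1=T, B1=F, B2=T, B3=E, B4=S, B5=F, B6=T, B7=F, B8=T
#3 (g=4, n=-4, y=-1) -> B1->T, B1->F, B3->E, B4->S, B2->T, B5->T, B7->T; covered: B1=T, B1=F, B2=T, B3=E, B4=S, B5=T, B7=T
#4 (g=5, n=-3, y=0) -> B1->T, B1->F, B3->S, B2->T, B5->T, B7->T; covered: B1=T, B1=F, B2=T, B3=S, B5=T, B7=T
#5 (g=4, n=-3, y=-1) -> B1->T, B1->F, B3->E, B4->S, B2->T, B5->T, B7->T; covered: B1=T, B1=F, B2=T, B3=E, B4=S, B5=T, B7=T
#6 (g=6, n=-2, y=1) -> B1->T, B1->F, B3->S, B2->T, B5->F, B6->T, B7->F, B8->F; covered: B1=T, B1=F, B2=T, B3=S, B5=F, B6=T, B7=F, B8=F
#7 (g=4, n=-3, y=1) -> B1->T, B1->F, B3->S, B2->T, B5->T, B7->T; covered: B1=T, B1=F, B2=T, B3=S, B5=T, B7=T
#8 (g=6, n=-4, y=1) -> B1->T, B1->F, B3->S, B2->T, B5->F, B6->T, B7->F, B8->T; covered: B1=T, B1=F, B2=T, B3=S, B5=F, B6=T, B7=F, B8=T
#9 (g=6, n=-4, y=-1) -> B1->T, B1->F, B3->E, B4->S, B2->T, B5->F, B6->T, B7->F, B8->T; covered: B1=T, B1=F, B2=T, B3=E, B4=S, B5=F, B6=T, B7=F, B8=T
pool-wide coverage (13 outcomes): B1=T, B1=F, B2=T, B3=S, B3=E, B4=S, B5=T, B5=F, B6=T, B7=T, B7=F, B8=T, B8=F
size 1 is not enough: best union over all size-1 subsets is 9/13
size 2 is not enough: best union over all size-2 subsets is 12/13
size 3: inputs {1, 2, 6} cover all 13 outcomes, and no lexicographically smaller subset of this size does

Answer: 1, 2, 6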